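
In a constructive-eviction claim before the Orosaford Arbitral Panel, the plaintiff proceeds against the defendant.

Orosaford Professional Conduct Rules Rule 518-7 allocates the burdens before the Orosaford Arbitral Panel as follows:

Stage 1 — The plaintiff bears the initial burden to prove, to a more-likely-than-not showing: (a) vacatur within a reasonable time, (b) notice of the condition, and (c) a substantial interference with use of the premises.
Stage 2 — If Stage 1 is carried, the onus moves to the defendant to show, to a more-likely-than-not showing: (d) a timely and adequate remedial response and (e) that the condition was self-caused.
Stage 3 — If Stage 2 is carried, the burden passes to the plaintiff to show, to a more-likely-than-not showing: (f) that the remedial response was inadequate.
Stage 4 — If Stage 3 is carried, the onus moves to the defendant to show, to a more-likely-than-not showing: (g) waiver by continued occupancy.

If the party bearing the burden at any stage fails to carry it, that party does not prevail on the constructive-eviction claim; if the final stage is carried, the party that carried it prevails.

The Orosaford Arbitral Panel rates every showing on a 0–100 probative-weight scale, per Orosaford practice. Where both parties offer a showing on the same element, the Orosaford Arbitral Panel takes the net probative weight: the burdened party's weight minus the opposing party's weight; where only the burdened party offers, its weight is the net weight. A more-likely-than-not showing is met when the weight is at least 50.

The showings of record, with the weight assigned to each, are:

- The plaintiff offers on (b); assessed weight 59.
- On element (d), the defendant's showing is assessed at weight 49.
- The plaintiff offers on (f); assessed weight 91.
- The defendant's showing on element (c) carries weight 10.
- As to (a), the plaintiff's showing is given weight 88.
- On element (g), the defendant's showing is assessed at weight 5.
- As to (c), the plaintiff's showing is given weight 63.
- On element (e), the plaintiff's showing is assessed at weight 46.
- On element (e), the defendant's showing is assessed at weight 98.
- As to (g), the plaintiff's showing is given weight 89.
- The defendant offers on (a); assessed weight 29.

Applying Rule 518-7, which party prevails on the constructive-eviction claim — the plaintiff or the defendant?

plaintiff

Stage 1 (plaintiff, a more-likely-than-not showing, weight is at least 50): (a) net 88−29=59 ≥ 50 — meets; (b) 59 ≥ 50 — meets; (c) net 63−10=53 ≥ 50 — meets.
  All elements met. The burden passes to the defendant.
Stage 2 (defendant, a more-likely-than-not showing, weight is at least 50): (d) 49 < 50 — fails; (e) net 98−46=52 ≥ 50 — meets.
  Stage 2 not carried; the defendant fails its burden.
The analysis ends at Stage 2; the plaintiff prevails.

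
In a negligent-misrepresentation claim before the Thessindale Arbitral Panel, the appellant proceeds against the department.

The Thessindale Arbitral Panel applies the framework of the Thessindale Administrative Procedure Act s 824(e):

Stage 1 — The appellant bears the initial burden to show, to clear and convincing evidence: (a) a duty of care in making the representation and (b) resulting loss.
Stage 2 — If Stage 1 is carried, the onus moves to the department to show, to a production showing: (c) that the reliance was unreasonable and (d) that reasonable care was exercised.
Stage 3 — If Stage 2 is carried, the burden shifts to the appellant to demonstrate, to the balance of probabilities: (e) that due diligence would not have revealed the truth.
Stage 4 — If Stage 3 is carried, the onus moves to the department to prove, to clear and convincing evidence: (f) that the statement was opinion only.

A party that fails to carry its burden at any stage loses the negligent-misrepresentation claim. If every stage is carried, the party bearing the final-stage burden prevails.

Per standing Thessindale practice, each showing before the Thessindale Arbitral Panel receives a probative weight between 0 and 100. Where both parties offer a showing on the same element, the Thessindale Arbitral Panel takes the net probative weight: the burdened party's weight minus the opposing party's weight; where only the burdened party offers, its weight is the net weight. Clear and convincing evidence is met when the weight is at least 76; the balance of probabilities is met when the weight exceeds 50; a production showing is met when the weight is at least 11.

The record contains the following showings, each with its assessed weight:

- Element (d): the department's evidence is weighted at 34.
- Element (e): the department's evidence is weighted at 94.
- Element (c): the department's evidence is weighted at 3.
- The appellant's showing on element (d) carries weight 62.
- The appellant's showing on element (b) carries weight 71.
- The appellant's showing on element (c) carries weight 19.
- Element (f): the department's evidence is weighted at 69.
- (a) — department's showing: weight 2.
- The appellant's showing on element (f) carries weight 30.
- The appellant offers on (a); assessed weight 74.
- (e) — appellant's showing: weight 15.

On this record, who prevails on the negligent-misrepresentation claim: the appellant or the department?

department

Stage 1 (appellant, clear and convincing evidence, weight is at least 76): (a) net 74−2=72 < 76 — fails; (b) 71 < 76 — fails.
  Stage 1 not carried; the appellant fails its burden.
So the department prevails.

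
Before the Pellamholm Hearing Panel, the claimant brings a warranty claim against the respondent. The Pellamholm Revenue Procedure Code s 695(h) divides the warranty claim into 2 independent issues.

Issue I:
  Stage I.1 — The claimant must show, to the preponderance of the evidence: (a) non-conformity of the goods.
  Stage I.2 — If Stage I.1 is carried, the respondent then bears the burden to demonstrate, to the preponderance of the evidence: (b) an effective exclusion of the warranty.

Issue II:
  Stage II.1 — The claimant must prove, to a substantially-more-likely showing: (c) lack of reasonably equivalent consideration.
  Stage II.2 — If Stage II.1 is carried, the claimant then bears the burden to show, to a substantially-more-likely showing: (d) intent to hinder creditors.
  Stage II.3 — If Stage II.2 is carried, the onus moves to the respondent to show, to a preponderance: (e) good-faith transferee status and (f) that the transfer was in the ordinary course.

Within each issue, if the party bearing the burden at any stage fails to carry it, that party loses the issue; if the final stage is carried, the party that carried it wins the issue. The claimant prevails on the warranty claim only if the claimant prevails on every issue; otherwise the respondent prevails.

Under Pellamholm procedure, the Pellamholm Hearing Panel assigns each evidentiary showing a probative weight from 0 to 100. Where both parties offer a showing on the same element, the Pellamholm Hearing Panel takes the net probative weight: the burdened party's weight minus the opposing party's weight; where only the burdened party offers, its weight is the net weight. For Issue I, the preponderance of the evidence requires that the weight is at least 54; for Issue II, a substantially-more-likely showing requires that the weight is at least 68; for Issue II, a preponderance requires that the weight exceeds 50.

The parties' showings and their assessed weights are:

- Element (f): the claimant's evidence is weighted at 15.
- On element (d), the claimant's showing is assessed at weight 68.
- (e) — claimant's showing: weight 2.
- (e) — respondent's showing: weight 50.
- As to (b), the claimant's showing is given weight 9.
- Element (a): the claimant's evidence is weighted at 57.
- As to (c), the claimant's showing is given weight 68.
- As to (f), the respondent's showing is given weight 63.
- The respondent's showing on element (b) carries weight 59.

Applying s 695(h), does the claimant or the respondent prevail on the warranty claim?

— Issue I —
Stage I.1 — burden on claimant; standard: the preponderance of the evidence (weight is at least 54).
    (a): 57 ≥ 54 [met]
  Stage I.1 carried; the burden shifts to the respondent.
Stage I.2 — burden on respondent; standard: the preponderance of the evidence (weight is at least 54).
    (b): 59 − 9 = 50 < 54 [not met]
  The respondent does not carry Stage I.2.
The analysis ends at Stage I.2; the claimant prevails on this issue.
— Issue II —
At Stage II.1 the claimant must meet a substantially-more-likely showing (weight is at least 68): on (c) the weight is 68, which does reach 68, so (c) meets the standard.
  All elements met. The claimant retains the burden for Stage II.2.
At Stage II.2 the claimant must meet a substantially-more-likely showing (weight is at least 68): on (d) the weight is 68, ≥ 68, so (d) meets the standard.
  All elements met. The burden passes to the respondent.
At Stage II.3 the respondent must meet a preponderance (weight exceeds 50): on (e) the weight is 50 less the opposing 2 gives net 48, which does not exceed 50, so (e) does not meet the standard; on (f) the weight is 63 less the opposing 15 gives net 48, ≤ 50, so (f) does not meet the standard.
  Stage II.3 not carried; the respondent fails its burden.
The claimant prevails on this issue.
Per-issue: Issue I → claimant; Issue II → claimant. The claimant must prevail on every issue; overall, the claimant prevails.

claimant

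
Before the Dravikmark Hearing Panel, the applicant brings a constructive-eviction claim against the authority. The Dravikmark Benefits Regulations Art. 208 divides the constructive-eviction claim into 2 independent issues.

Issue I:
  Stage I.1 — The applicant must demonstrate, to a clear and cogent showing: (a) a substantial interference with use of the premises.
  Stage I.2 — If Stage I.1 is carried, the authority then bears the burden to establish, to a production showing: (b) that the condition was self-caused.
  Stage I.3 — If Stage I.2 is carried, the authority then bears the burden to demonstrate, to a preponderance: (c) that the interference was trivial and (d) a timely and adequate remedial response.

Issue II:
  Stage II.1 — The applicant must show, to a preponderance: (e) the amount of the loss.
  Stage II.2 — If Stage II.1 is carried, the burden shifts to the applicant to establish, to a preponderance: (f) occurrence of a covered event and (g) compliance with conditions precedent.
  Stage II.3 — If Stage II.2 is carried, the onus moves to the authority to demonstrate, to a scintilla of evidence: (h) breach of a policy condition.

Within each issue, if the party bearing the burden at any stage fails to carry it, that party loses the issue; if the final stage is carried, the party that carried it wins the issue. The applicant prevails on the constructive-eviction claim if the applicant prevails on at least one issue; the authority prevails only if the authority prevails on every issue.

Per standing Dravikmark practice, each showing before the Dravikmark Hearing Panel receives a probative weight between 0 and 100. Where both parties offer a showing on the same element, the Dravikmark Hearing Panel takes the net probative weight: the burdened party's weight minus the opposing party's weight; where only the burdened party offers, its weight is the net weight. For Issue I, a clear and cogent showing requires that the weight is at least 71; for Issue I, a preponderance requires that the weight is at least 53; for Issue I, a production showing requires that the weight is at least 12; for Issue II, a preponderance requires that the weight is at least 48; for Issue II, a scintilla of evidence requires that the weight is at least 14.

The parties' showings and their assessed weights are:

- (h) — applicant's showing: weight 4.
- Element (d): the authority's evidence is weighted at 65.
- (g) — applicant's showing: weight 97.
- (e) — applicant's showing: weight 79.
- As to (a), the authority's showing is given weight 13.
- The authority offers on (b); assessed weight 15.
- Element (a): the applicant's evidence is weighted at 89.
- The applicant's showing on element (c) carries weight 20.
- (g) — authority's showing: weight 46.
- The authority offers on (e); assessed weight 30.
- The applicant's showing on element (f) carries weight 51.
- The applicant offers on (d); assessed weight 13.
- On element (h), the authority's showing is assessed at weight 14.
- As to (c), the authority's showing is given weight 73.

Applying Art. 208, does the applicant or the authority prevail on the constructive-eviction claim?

— Issue I —
Stage I.1 (applicant, a clear and cogent showing, weight is at least 71): (a) net 89−13=76 ≥ 71 — meets.
  Stage I.1 carried; the burden shifts to the authority.
Stage I.2 (authority, a production showing, weight is at least 12): (b) 15 ≥ 12 — meets.
  Stage I.2 carried; the burden remains with the authority.
Stage I.3 (authority, a preponderance, weight is at least 53): (c) net 73−20=53 ≥ 53 — meets; (d) net 65−13=52 < 53 — fails.
  Stage I.3 not carried; the authority fails its burden.
The applicant prevails on this issue.
— Issue II —
Stage II.1 — burden on applicant; standard: a preponderance (weight is at least 48).
    (e): 79 − 30 = 49 ≥ 48 [met]
  Stage II.1 carried; the burden remains with the applicant.
Stage II.2 — burden on applicant; standard: a preponderance (weight is at least 48).
    (f): 51 ≥ 48 [met]
    (g): 97 − 46 = 51 ≥ 48 [met]
  Stage II.2 is satisfied; the onus moves to the authority.
Stage II.3 — burden on authority; standard: a scintilla of evidence (weight is at least 14).
    (h): 14 − 4 = 10 < 14 [not met]
  Stage II.3 not carried; the authority fails its burden.
The analysis ends at Stage II.3; the applicant prevails on this issue.
Per-issue: Issue I → applicant; Issue II → applicant. The applicant must prevail on at least one issue; overall, the applicant prevails.

applicant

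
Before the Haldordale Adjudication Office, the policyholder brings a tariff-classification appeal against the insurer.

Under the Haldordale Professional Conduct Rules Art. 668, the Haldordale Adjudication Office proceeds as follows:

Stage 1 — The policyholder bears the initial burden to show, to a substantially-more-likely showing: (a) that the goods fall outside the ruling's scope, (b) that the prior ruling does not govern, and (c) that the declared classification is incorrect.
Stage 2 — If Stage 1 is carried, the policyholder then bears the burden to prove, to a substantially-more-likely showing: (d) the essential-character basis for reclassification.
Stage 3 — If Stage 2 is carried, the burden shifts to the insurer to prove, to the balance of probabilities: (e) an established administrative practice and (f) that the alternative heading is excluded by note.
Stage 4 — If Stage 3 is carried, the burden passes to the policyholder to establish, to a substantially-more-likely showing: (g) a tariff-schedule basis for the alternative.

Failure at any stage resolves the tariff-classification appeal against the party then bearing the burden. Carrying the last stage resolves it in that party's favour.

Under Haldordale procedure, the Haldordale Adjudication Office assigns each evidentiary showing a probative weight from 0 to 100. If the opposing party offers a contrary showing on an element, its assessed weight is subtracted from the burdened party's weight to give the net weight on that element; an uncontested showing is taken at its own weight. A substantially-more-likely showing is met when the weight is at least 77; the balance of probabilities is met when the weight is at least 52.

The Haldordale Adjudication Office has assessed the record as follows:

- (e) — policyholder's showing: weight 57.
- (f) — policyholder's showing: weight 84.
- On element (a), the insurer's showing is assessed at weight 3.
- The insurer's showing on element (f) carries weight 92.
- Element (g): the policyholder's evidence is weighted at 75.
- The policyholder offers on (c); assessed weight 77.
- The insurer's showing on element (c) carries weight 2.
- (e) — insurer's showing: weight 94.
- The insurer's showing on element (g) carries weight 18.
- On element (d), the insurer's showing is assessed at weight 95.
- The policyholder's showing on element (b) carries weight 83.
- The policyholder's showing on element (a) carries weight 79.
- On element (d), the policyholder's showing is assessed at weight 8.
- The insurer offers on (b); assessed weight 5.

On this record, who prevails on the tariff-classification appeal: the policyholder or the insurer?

insurer

Stage 1 — burden on policyholder; standard: a substantially-more-likely showing (weight is at least 77).
    (a): 79 − 3 = 76 < 77 [not met]
    (b): 83 − 5 = 78 ≥ 77 [met]
    (c): 77 − 2 = 75 < 77 [not met]
  Not every element is met, so the policyholder fails to carry Stage 1.
The analysis ends at Stage 1; the insurer prevails.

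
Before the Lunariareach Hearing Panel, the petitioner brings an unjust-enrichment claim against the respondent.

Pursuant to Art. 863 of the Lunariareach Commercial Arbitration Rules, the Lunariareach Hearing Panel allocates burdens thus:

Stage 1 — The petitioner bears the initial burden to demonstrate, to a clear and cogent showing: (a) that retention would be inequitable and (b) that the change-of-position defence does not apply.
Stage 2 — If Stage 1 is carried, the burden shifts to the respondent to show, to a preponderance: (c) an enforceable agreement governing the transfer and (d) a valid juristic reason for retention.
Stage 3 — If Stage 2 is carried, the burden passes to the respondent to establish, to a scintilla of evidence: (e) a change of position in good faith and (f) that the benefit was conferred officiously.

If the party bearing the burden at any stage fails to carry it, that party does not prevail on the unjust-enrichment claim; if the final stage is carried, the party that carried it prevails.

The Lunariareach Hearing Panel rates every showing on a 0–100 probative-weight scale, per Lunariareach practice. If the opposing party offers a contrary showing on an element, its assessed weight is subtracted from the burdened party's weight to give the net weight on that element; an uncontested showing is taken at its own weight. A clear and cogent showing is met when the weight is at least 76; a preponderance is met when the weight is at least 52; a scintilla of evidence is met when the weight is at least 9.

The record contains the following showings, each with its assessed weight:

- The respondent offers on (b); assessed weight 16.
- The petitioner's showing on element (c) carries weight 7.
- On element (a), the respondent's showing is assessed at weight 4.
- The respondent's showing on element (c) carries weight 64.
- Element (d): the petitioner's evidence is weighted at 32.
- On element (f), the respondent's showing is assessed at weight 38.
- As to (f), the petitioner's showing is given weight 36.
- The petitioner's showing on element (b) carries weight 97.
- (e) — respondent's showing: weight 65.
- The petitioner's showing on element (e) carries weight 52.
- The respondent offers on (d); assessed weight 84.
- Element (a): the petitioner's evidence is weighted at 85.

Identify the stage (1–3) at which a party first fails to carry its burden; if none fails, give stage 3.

stage 3

At Stage 1 the petitioner must meet a clear and cogent showing (weight is at least 76): on (a) the weight is 85 less the opposing 4 gives net 81, which does reach 76, so (a) meets the standard; on (b) the weight is 97 less the opposing 16 gives net 81, ≥ 76, so (b) meets the standard.
  The petitioner carries Stage 1; the respondent now bears the burden.
At Stage 2 the respondent must meet a preponderance (weight is at least 52): on (c) the weight is 64 less the opposing 7 gives net 57, which does reach 52, so (c) meets the standard; on (d) the weight is 84 less the opposing 32 gives net 52, ≥ 52, so (d) meets the standard.
  Stage 2 is satisfied; the respondent continues to bear the burden.
At Stage 3 the respondent must meet a scintilla of evidence (weight is at least 9): on (e) the weight is 65 less the opposing 52 gives net 13, ≥ 9, so (e) meets the standard; on (f) the weight is 38 less the opposing 36 gives net 2, which does not reach 9, so (f) does not meet the standard.
  Not every element is met, so the respondent fails to carry Stage 3.
The petitioner prevails.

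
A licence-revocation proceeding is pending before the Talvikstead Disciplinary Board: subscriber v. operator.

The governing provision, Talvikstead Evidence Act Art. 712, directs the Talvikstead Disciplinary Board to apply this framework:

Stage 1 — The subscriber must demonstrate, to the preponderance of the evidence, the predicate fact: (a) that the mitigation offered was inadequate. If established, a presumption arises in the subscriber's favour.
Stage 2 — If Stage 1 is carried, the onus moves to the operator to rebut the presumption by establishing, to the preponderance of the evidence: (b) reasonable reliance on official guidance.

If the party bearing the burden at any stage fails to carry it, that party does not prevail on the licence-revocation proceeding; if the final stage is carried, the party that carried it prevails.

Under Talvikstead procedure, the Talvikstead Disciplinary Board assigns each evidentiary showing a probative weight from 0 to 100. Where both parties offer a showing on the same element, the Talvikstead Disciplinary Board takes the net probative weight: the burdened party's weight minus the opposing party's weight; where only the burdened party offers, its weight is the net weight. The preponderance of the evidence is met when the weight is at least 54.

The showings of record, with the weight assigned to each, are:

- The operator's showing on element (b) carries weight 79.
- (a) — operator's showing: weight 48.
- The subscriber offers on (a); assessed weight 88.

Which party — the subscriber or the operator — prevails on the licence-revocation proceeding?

At Stage 1 the subscriber must meet the preponderance of the evidence (weight is at least 54): on (a) the weight is 88 less the opposing 48 gives net 40, < 54, so (a) does not meet the standard.
  Stage 1 not carried; the subscriber fails its burden.
The analysis ends at Stage 1; the operator prevails.

operator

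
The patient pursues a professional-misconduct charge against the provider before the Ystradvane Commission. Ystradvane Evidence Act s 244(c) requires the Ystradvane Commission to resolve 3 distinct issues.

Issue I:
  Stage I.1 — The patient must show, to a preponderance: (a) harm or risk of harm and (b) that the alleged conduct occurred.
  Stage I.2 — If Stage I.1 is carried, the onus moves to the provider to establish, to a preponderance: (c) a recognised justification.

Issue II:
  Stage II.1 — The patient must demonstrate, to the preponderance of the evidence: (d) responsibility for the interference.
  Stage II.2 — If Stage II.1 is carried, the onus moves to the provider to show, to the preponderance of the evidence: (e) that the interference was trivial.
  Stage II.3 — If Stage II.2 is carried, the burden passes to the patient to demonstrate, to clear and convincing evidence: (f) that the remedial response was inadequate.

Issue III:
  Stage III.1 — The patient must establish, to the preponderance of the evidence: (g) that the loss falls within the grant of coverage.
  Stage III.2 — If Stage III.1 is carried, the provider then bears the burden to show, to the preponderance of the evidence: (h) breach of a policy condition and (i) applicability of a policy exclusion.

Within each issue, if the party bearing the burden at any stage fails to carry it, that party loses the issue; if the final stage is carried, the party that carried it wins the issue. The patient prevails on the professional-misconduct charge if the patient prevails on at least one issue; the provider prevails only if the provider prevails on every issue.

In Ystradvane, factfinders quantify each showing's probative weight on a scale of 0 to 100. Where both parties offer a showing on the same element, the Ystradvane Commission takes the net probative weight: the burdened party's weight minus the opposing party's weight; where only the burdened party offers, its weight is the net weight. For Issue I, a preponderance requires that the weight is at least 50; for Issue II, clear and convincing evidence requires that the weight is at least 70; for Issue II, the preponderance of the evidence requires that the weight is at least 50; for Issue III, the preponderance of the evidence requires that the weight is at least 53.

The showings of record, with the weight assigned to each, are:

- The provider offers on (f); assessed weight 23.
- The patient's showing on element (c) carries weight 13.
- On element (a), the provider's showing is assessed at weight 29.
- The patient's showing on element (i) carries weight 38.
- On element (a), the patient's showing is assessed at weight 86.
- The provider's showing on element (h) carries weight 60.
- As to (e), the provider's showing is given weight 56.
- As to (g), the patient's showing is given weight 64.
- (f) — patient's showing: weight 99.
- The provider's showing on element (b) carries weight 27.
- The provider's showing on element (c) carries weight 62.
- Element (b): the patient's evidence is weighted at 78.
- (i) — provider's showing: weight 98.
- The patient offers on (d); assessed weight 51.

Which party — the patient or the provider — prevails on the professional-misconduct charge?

patient

— Issue I —
Stage I.1 (patient, a preponderance, weight is at least 50): (a) net 86−29=57 ≥ 50 — meets; (b) net 78−27=51 ≥ 50 — meets.
  Stage I.1 carried; the burden shifts to the provider.
Stage I.2 (provider, a preponderance, weight is at least 50): (c) net 62−13=49 < 50 — fails.
  The provider does not carry Stage I.2.
The analysis ends at Stage I.2; the patient prevails on this issue.
— Issue II —
Stage II.1 (patient, the preponderance of the evidence, weight is at least 50): (d) 51 ≥ 50 — meets.
  Stage II.1 carried; the burden shifts to the provider.
Stage II.2 (provider, the preponderance of the evidence, weight is at least 50): (e) 56 ≥ 50 — meets.
  All elements met. The burden passes to the patient.
Stage II.3 (patient, clear and convincing evidence, weight is at least 70): (f) net 99−23=76 ≥ 70 — meets.
  Stage II.3 carried; the final stage is satisfied.
With every stage satisfied, the patient prevails on this issue.
— Issue III —
Stage III.1 — burden on patient; standard: the preponderance of the evidence (weight is at least 53).
    (g): 64 ≥ 53 [met]
  Stage III.1 is satisfied; the onus moves to the provider.
Stage III.2 — burden on provider; standard: the preponderance of the evidence (weight is at least 53).
    (h): 60 ≥ 53 [met]
    (i): 98 − 38 = 60 ≥ 53 [met]
  All elements met at the final stage.
All stages carried — the provider prevails on this issue.
Per-issue: Issue I → patient; Issue II → patient; Issue III → provider. The patient must prevail on at least one issue; overall, the patient prevails.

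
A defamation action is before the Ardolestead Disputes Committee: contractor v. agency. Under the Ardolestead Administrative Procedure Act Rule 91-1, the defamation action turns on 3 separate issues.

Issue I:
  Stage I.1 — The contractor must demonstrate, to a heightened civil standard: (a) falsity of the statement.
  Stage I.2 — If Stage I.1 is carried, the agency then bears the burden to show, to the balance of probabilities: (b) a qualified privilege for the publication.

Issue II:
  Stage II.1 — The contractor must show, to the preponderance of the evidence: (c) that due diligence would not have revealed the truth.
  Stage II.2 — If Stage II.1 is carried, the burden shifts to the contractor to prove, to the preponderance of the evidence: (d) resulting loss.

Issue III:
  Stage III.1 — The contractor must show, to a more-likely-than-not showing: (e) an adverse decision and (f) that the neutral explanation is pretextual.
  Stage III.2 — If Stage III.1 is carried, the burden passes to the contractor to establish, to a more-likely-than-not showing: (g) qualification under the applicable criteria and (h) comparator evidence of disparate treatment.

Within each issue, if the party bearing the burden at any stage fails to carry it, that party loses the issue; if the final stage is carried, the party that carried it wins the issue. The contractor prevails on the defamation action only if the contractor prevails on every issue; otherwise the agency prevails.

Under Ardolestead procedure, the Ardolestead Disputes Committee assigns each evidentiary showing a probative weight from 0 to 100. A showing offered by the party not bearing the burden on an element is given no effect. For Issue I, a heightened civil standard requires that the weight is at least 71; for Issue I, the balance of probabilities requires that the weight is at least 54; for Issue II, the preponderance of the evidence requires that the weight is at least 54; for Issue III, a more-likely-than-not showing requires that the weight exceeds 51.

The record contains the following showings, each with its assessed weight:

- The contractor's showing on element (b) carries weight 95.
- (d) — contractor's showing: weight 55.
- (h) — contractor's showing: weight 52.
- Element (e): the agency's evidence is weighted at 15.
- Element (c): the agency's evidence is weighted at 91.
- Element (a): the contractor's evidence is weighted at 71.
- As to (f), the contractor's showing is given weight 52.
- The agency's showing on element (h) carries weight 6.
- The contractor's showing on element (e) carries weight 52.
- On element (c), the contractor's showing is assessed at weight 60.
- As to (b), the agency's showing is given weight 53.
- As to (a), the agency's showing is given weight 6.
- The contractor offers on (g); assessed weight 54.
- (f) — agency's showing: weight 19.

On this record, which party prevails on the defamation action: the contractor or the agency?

contractor

— Issue I —
At Stage I.1 the contractor must meet a heightened civil standard (weight is at least 71): on (a) the weight is 71 (the agency's 6 is given no effect), which does reach 71, so (a) meets the standard.
  Stage I.1 carried; the burden shifts to the agency.
At Stage I.2 the agency must meet the balance of probabilities (weight is at least 54): on (b) the weight is 53 (the contractor's 95 is given no effect), < 54, so (b) does not meet the standard.
  Stage I.2 not carried; the agency fails its burden.
The contractor prevails on this issue.
— Issue II —
At Stage II.1 the contractor must meet the preponderance of the evidence (weight is at least 54): on (c) the weight is 60 (the agency's 91 is given no effect), ≥ 54, so (c) meets the standard.
  Stage II.1 is satisfied; the contractor continues to bear the burden.
At Stage II.2 the contractor must meet the preponderance of the evidence (weight is at least 54): on (d) the weight is 55, ≥ 54, so (d) meets the standard.
  The contractor carries the last stage.
All stages carried — the contractor prevails on this issue.
— Issue III —
Stage III.1 — burden on contractor; standard: a more-likely-than-not showing (weight exceeds 51).
    (e): 52 (agency's 15 disregarded) > 51 [met]
    (f): 52 (agency's 19 disregarded) > 51 [met]
  Stage III.1 carried; the burden remains with the contractor.
Stage III.2 — burden on contractor; standard: a more-likely-than-not showing (weight exceeds 51).
    (g): 54 > 51 [met]
    (h): 52 (agency's 6 disregarded) > 51 [met]
  The contractor carries the last stage.
With every stage satisfied, the contractor prevails on this issue.
Per-issue: Issue I → contractor; Issue II → contractor; Issue III → contractor. The contractor must prevail on every issue; overall, the contractor prevails.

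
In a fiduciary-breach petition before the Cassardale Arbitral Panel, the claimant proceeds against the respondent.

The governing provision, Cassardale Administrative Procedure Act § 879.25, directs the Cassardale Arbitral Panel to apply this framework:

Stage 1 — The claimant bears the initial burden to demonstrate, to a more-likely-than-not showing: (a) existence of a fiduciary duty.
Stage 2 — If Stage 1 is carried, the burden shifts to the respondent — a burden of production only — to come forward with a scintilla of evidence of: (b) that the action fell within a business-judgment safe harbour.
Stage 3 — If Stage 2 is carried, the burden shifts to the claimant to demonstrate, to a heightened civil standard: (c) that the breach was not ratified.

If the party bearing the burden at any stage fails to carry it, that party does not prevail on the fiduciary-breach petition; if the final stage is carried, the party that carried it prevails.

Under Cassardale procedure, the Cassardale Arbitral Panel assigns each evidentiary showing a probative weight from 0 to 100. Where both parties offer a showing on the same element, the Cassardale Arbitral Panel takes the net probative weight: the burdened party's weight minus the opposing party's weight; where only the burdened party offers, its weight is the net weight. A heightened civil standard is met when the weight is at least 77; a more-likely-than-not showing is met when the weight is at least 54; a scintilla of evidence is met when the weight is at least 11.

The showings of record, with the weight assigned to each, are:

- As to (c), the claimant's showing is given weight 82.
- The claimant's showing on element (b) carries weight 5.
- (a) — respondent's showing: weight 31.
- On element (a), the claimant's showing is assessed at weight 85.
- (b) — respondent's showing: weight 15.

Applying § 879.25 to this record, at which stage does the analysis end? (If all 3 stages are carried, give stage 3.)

stage 2

Stage 1 (claimant, a more-likely-than-not showing, weight is at least 54): (a) net 85−31=54 ≥ 54 — meets.
  Stage 1 carried; the burden shifts to the respondent.
Stage 2 (respondent, a scintilla of evidence, weight is at least 11): (b) net 15−5=10 < 11 — fails.
  Stage 2 not carried; the respondent fails its burden.
So the claimant prevails.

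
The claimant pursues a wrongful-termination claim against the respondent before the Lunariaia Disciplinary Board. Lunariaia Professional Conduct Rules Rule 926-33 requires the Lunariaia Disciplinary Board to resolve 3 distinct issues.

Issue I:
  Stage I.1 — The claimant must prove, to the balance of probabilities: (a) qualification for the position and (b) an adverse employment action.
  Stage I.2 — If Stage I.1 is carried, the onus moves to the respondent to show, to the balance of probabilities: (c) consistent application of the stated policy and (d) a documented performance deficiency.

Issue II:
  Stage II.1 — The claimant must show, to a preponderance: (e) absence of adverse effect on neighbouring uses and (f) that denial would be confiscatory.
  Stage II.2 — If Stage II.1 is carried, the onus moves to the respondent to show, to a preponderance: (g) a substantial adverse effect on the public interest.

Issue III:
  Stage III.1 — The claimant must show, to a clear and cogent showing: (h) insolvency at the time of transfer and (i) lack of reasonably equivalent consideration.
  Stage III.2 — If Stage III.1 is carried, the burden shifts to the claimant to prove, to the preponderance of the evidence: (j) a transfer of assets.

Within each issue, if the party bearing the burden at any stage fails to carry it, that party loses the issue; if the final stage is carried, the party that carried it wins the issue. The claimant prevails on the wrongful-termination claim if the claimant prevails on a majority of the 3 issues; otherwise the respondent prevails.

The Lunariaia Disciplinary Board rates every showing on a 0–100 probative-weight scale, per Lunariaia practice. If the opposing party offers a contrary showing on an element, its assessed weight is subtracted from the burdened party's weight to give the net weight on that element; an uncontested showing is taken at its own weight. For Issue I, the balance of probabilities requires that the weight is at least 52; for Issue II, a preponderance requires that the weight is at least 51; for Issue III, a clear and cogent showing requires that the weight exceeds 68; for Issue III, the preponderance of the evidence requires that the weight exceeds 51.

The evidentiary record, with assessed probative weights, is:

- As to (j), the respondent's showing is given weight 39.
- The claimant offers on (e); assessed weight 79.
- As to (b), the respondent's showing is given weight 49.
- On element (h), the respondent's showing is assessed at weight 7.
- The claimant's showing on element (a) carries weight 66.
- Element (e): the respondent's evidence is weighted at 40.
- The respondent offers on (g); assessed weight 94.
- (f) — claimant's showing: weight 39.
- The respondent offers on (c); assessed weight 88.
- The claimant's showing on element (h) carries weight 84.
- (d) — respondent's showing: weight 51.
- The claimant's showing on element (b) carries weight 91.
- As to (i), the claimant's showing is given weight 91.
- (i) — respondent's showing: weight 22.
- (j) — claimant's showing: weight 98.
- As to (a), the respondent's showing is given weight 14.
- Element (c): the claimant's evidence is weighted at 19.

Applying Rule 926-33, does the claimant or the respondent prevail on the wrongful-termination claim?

— Issue I —
At Stage I.1 the claimant must meet the balance of probabilities (weight is at least 52): on (a) the weight is 66 less the opposing 14 gives net 52, ≥ 52, so (a) meets the standard; on (b) the weight is 91 less the opposing 49 gives net 42, < 52, so (b) does not meet the standard.
  The claimant does not carry Stage I.1.
So the respondent prevails on this issue.
— Issue II —
At Stage II.1 the claimant must meet a preponderance (weight is at least 51): on (e) the weight is 79 less the opposing 40 gives net 39, < 51, so (e) does not meet the standard; on (f) the weight is 39, which does not reach 51, so (f) does not meet the standard.
  Stage II.1 not carried; the claimant fails its burden.
So the respondent prevails on this issue.
— Issue III —
At Stage III.1 the claimant must meet a clear and cogent showing (weight exceeds 68): on (h) the weight is 84 less the opposing 7 gives net 77, > 68, so (h) meets the standard; on (i) the weight is 91 less the opposing 22 gives net 69, > 68, so (i) meets the standard.
  All elements met. The claimant retains the burden for Stage III.2.
At Stage III.2 the claimant must meet the preponderance of the evidence (weight exceeds 51): on (j) the weight is 98 less the opposing 39 gives net 59, which does exceed 51, so (j) meets the standard.
  All elements met at the final stage.
With every stage satisfied, the claimant prevails on this issue.
Per-issue: Issue I → respondent; Issue II → respondent; Issue III → claimant. The claimant must prevail on a majority of issues; overall, the respondent prevails.

respondent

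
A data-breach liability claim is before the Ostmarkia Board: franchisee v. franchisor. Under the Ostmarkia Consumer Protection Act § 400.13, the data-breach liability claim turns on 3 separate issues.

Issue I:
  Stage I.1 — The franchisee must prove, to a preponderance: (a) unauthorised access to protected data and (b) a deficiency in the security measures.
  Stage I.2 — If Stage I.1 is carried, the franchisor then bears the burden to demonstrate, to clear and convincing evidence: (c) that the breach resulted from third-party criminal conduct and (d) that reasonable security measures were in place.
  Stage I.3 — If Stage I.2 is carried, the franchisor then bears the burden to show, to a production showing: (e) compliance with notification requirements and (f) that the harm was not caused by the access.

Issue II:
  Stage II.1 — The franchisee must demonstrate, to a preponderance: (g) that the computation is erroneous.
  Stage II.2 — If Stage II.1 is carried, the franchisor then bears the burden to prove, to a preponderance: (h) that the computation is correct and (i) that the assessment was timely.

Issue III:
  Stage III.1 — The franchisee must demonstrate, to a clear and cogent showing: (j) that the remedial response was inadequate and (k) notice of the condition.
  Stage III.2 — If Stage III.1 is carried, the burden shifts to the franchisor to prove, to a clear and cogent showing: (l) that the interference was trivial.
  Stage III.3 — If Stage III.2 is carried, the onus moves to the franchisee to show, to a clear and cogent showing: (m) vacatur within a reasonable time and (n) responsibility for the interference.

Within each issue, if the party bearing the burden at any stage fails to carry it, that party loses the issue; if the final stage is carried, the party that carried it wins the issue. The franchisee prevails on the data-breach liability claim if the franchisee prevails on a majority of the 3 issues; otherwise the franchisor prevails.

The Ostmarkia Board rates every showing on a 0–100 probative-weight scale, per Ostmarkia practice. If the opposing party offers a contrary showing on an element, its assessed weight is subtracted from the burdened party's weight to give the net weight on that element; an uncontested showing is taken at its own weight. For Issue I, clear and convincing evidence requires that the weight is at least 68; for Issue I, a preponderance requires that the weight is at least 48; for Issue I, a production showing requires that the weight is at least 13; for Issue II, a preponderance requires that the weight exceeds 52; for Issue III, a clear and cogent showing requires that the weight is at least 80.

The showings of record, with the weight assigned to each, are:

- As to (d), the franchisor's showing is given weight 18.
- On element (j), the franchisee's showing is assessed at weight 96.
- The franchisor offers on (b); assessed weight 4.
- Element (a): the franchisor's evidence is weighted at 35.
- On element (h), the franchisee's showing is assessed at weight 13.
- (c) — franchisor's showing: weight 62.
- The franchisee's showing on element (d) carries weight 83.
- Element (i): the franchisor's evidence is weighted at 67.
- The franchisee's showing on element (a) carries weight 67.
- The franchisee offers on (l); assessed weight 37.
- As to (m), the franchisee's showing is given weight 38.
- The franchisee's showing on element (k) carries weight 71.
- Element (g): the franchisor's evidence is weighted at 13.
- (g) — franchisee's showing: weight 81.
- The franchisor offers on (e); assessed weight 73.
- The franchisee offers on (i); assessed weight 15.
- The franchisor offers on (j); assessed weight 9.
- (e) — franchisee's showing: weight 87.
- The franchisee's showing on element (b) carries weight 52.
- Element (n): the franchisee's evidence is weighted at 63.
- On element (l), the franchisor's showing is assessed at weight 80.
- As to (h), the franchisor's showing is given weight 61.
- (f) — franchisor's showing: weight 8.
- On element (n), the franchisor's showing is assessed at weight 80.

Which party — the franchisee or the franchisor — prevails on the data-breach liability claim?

— Issue I —
Stage I.1 (franchisee, a preponderance, weight is at least 48): (a) net 67−35=32 < 48 — fails; (b) net 52−4=48 ≥ 48 — meets.
  The franchisee does not carry Stage I.1.
The analysis ends at Stage I.1; the franchisor prevails on this issue.
— Issue II —
Stage II.1 — burden on franchisee; standard: a preponderance (weight exceeds 52).
    (g): 81 − 13 = 68 > 52 [met]
  All elements met. The burden passes to the franchisor.
Stage II.2 — burden on franchisor; standard: a preponderance (weight exceeds 52).
    (h): 61 − 13 = 48 ≤ 52 [not met]
    (i): 67 − 15 = 52 ≤ 52 [not met]
  Stage II.2 not carried; the franchisor fails its burden.
So the franchisee prevails on this issue.
— Issue III —
At Stage III.1 the franchisee must meet a clear and cogent showing (weight is at least 80): on (j) the weight is 96 less the opposing 9 gives net 87, ≥ 80, so (j) meets the standard; on (k) the weight is 71, which does not reach 80, so (k) does not meet the standard.
  Not every element is met, so the franchisee fails to carry Stage III.1.
So the franchisor prevails on this issue.
Per-issue: Issue I → franchisor; Issue II → franchisee; Issue III → franchisor. The franchisee must prevail on a majority of issues; overall, the franchisor prevails.

franchisor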